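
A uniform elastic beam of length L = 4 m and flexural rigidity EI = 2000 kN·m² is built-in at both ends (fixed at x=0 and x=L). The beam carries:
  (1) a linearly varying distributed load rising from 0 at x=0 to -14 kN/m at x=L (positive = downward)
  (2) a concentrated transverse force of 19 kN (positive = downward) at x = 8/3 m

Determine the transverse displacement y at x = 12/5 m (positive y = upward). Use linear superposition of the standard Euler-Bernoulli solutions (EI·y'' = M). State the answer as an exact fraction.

y(12/5) = -382/1953125 m

Load 1 — triangular load w₀=-14 kN/m (0→w₀ over full span):
  y_1 = -w₀x²(L-x)²(x+2L)/(120LEI) = -(-14)·(12/5)²·(4-(12/5))²·((12/5)+2·4)/(120·4·2000) = 4368/1953125 m
Load 2 — point force P=19 kN at a=8/3 m (b=L-a=4/3):
  y_2 = -Pb²x²(3aL-(3a+b)x)/(6L³EI)  [x≤a] = -19·(4/3)²·(12/5)²·(3·(8/3)·4-(3·(8/3)+(4/3))·(12/5))/(6·4³·2000) = -38/15625 m
Superposition: y = Σ y_i = -382/1953125 m ≈ -0.000196 m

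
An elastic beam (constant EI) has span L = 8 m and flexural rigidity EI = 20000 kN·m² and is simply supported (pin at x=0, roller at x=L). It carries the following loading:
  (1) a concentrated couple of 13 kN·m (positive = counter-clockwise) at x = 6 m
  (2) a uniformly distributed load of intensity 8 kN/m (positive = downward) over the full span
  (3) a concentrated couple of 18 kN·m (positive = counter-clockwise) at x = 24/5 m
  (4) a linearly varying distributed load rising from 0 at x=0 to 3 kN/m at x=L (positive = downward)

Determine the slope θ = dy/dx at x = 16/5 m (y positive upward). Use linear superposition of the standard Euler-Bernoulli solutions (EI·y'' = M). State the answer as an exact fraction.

θ(16/5) = -511993/150000000 rad

Load 1 — applied couple M₀=13 kN·m at a=6 m (b=L-a=2):
  θ_1 = (M₀x²/(2L)+C₁)/EI  [x≤a] with C₁=M₀(3b²-L²)/(6L)=-169/12 = (13·(16/5)²/(2·8)+(-169/12))/20000 = -1729/6000000 rad
Load 2 — uniform load w=8 kN/m over full span:
  θ_2 = -w(L³-6Lx²+4x³)/(24EI) = -8·(8³-6·8·(16/5)²+4·(16/5)³)/(24·20000) = -592/234375 rad
Load 3 — applied couple M₀=18 kN·m at a=24/5 m (b=L-a=16/5):
  θ_3 = (M₀x²/(2L)+C₁)/EI  [x≤a] with C₁=M₀(3b²-L²)/(6L)=-312/25 = (18·(16/5)²/(2·8)+(-312/25))/20000 = -3/62500 rad
Load 4 — triangular load w₀=3 kN/m (0→w₀ over full span):
  θ_4 = -w₀(7L⁴-30L²x²+15x⁴)/(360LEI) = -3·(7·8⁴-30·8²·(16/5)²+15·(16/5)⁴)/(360·8·20000) = -646/1171875 rad
Superposition: θ = Σ θ_i = -511993/150000000 rad ≈ -0.003413 rad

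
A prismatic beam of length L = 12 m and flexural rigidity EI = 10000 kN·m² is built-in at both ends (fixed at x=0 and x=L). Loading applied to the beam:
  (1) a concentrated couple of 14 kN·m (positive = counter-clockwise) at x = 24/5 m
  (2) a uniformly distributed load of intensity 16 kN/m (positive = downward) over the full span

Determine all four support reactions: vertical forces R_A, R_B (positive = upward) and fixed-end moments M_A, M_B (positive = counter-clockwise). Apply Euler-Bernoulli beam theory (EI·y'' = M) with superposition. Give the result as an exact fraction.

Load 1 — applied couple M₀=14 kN·m at a=24/5 m (b=L-a=36/5):
  R_A = 6M₀ab/L³ = 6·14·(24/5)·(36/5)/12³ = 42/25 kN
  M_A = M₀b(2a-b)/L² = 14·(36/5)·(2·(24/5)-(36/5))/12² = 42/25 kN·m
  R_B = -6M₀ab/L³ = -6·14·(24/5)·(36/5)/12³ = -42/25 kN
  M_B = M₀a(2b-a)/L² = 14·(24/5)·(2·(36/5)-(24/5))/12² = 112/25 kN·m
Load 2 — uniform load w=16 kN/m over full span:
  R_A = wL/2 = 16·12/2 = 96 kN
  M_A = wL²/12 = 16·12²/12 = 192 kN·m
  R_B = wL/2 = 16·12/2 = 96 kN
  M_B = -wL²/12 = -16·12²/12 = -192 kN·m
Superposition: R_A = 2442/25 kN, M_A = 4842/25 kN·m, R_B = 2358/25 kN, M_B = -4688/25 kN·m

R_A = 2442/25 kN, M_A = 4842/25 kN·m, R_B = 2358/25 kN, M_B = -4688/25 kN·m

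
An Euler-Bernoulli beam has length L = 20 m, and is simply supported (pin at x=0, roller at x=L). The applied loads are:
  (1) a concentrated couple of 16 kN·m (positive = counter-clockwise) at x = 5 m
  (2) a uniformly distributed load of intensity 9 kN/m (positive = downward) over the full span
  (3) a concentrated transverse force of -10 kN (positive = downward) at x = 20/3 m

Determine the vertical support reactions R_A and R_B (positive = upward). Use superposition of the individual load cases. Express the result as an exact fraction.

Load 1 — applied couple M₀=16 kN·m at a=5 m (b=L-a=15):
  R_A = M₀/L = 16/20 = 4/5 kN
  R_B = -M₀/L = -16/20 = -4/5 kN
Load 2 — uniform load w=9 kN/m over full span:
  R_A = wL/2 = 9·20/2 = 90 kN
  R_B = wL/2 = 9·20/2 = 90 kN
Load 3 — point force P=-10 kN at a=20/3 m (b=L-a=40/3):
  R_A = Pb/L = (-10)·(40/3)/20 = -20/3 kN
  R_B = Pa/L = (-10)·(20/3)/20 = -10/3 kN
Superposition: R_A = 1262/15 kN, R_B = 1288/15 kN

R_A = 1262/15 kN, R_B = 1288/15 kN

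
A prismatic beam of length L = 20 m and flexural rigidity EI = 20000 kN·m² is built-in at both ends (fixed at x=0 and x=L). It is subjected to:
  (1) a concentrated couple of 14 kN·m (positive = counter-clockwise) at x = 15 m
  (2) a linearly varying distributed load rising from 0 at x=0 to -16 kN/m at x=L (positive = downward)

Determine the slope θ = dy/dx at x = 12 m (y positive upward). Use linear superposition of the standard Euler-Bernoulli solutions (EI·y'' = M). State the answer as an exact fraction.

θ(12) = -1003/100000 rad

Load 1 — applied couple M₀=14 kN·m at a=15 m (b=L-a=5):
  θ_1 = (R_Ax²/2 - M_Ax)/EI  [x≤a] with R_A=63/80, M_A=35/8 = ((63/80)·12²/2 - (35/8)·12)/20000 = 21/100000 rad
Load 2 — triangular load w₀=-16 kN/m (0→w₀ over full span):
  θ_2 = -w₀(2x(L-x)(L-2x)(x+2L)+x²(L-x)²)/(120LEI) = -(-16)·(2·12·(20-12)·(20-2·12)·(12+2·20)+12²·(20-12)²)/(120·20·20000) = -32/3125 rad
Superposition: θ = Σ θ_i = -1003/100000 rad ≈ -0.010030 rad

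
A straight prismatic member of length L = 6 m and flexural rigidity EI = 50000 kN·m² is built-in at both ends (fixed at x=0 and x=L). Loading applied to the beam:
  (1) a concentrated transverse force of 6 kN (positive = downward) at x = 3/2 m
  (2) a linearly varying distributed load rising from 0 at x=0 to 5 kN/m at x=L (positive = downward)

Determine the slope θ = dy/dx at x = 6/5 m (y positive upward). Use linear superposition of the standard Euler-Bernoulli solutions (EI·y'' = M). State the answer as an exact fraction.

Load 1 — point force P=6 kN at a=3/2 m (b=L-a=9/2):
  θ_1 = -Pb²x(2aL-(3a+b)x)/(2L³EI)  [x≤a] = -6·(9/2)²·(6/5)·(2·(3/2)·6-(3·(3/2)+(9/2))·(6/5))/(2·6³·50000) = -243/5000000 rad
Load 2 — triangular load w₀=5 kN/m (0→w₀ over full span):
  θ_2 = -w₀(2x(L-x)(L-2x)(x+2L)+x²(L-x)²)/(120LEI) = -5·(2·(6/5)·(6-(6/5))·(6-2·(6/5))·((6/5)+2·6)+(6/5)²·(6-(6/5))²)/(120·6·50000) = -63/781250 rad
Superposition: θ = Σ θ_i = -3231/25000000 rad ≈ -0.000129 rad

θ(6/5) = -3231/25000000 rad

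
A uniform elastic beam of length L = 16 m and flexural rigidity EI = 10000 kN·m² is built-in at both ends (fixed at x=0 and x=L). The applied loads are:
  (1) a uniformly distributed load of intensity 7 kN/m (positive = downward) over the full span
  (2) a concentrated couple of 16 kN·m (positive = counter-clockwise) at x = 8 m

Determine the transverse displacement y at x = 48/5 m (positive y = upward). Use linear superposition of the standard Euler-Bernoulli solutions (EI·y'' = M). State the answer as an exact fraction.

y(48/5) = -42368/390625 m

Load 1 — uniform load w=7 kN/m over full span:
  y_1 = -wx²(L-x)²/(24EI) = -7·(48/5)²·(16-(48/5))²/(24·10000) = -43008/390625 m
Load 2 — applied couple M₀=16 kN·m at a=8 m (b=L-a=8):
  y_2 = (R_Ax³/6 - M_Ax²/2 - M₀(x-a)²/2)/EI  [x>a] with R_A=3/2, M_A=4 = ((3/2)·(48/5)³/6 - 4·(48/5)²/2 - 16·((48/5)-8)²/2)/10000 = 128/78125 m
Superposition: y = Σ y_i = -42368/390625 m ≈ -0.108462 m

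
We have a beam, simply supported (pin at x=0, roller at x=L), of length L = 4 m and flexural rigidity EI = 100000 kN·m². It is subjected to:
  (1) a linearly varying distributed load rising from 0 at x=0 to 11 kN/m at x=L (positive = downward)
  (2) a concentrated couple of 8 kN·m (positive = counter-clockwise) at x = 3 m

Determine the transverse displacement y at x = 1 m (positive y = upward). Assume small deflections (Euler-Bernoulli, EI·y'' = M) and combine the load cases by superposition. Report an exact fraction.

y(1) = -1583/9600000 m

Load 1 — triangular load w₀=11 kN/m (0→w₀ over full span):
  y_1 = -w₀x(7L⁴-10L²x²+3x⁴)/(360LEI) = -11·1·(7·4⁴-10·4²·1²+3·1⁴)/(360·4·100000) = -1199/9600000 m
Load 2 — applied couple M₀=8 kN·m at a=3 m (b=L-a=1):
  y_2 = (M₀x³/(6L)+C₁x)/EI  [x≤a] with C₁=M₀(3b²-L²)/(6L)=-13/3 = (8·1³/(6·4)+(-13/3)·1)/100000 = -1/25000 m
Superposition: y = Σ y_i = -1583/9600000 m ≈ -0.000165 m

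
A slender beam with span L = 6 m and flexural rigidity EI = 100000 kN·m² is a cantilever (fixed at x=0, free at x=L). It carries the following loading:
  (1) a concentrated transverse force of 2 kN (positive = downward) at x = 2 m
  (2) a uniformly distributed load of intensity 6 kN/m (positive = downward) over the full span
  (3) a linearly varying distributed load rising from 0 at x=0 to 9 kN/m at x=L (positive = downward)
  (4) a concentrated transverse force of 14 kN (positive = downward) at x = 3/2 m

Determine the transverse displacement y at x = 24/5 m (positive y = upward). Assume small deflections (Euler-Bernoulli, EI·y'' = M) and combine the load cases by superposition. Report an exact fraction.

y(24/5) = -590971211/37500000000 m

Load 1 — point force P=2 kN at a=2 m (b=L-a=4):
  y_1 = -Pa²(3x-a)/(6EI)  [x>a] = -2·2²·(3·(24/5)-2)/(6·100000) = -31/187500 m
Load 2 — uniform load w=6 kN/m over full span:
  y_2 = -wx²(x²-4Lx+6L²)/(24EI) = -6·(24/5)²·((24/5)²-4·6·(24/5)+6·6²)/(24·100000) = -13932/1953125 m
Load 3 — triangular load w₀=9 kN/m (0→w₀ over full span):
  y_3 = (w₀Lx³/12-w₀L²x²/6-w₀x⁵/(120L))/EI = (9·6·(24/5)³/12-9·6²·(24/5)²/6-9·(24/5)⁵/(120·6))/100000 = -380052/48828125 m
Load 4 — point force P=14 kN at a=3/2 m (b=L-a=9/2):
  y_4 = -Pa²(3x-a)/(6EI)  [x>a] = -14·(3/2)²·(3·(24/5)-(3/2))/(6·100000) = -2709/4000000 m
Superposition: y = Σ y_i = -590971211/37500000000 m ≈ -0.015759 m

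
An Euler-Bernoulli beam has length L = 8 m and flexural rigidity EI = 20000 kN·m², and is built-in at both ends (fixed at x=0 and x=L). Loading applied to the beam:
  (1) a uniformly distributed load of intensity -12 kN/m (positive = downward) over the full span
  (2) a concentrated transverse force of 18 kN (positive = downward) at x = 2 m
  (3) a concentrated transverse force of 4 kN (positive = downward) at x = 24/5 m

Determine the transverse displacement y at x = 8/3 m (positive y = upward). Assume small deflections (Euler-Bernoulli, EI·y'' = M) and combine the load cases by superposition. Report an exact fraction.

Load 1 — uniform load w=-12 kN/m over full span:
  y_1 = -wx²(L-x)²/(24EI) = -(-12)·(8/3)²·(8-(8/3))²/(24·20000) = 256/50625 m
Load 2 — point force P=18 kN at a=2 m (b=L-a=6):
  y_2 = -Pa²(L-x)²(3bL-(3b+a)(L-x))/(6L³EI)  [x>a] = -18·2²·(8-(8/3))²·(3·6·8-(3·6+2)·(8-(8/3)))/(6·8³·20000) = -7/5625 m
Load 3 — point force P=4 kN at a=24/5 m (b=L-a=16/5):
  y_3 = -Pb²x²(3aL-(3a+b)x)/(6L³EI)  [x≤a] = -4·(16/5)²·(8/3)²·(3·(24/5)·8-(3·(24/5)+(16/5))·(8/3))/(6·8³·20000) = -2048/6328125 m
Superposition: y = Σ y_i = 2453/703125 m ≈ 0.003489 m

y(8/3) = 2453/703125 m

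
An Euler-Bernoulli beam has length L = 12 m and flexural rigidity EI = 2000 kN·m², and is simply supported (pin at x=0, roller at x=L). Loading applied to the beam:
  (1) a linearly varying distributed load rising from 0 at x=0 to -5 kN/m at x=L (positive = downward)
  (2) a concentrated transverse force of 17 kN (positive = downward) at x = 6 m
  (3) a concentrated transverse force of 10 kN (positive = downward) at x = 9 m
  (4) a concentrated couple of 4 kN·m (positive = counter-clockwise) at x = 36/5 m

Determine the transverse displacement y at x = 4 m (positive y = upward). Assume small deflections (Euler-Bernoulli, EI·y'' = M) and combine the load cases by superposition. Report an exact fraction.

Load 1 — triangular load w₀=-5 kN/m (0→w₀ over full span):
  y_1 = -w₀x(7L⁴-10L²x²+3x⁴)/(360LEI) = -(-5)·4·(7·12⁴-10·12²·4²+3·4⁴)/(360·12·2000) = 64/225 m
Load 2 — point force P=17 kN at a=6 m (b=L-a=6):
  y_2 = -Pbx(L²-b²-x²)/(6LEI)  [x≤a] = -17·6·4·(12²-6²-4²)/(6·12·2000) = -391/1500 m
Load 3 — point force P=10 kN at a=9 m (b=L-a=3):
  y_3 = -Pbx(L²-b²-x²)/(6LEI)  [x≤a] = -10·3·4·(12²-3²-4²)/(6·12·2000) = -119/1200 m
Load 4 — applied couple M₀=4 kN·m at a=36/5 m (b=L-a=24/5):
  y_4 = (M₀x³/(6L)+C₁x)/EI  [x≤a] with C₁=M₀(3b²-L²)/(6L)=-104/25 = (4·4³/(6·12)+(-104/25)·4)/2000 = -184/28125 m
Superposition: y = Σ y_i = -36869/450000 m ≈ -0.081931 m

y(4) = -36869/450000 m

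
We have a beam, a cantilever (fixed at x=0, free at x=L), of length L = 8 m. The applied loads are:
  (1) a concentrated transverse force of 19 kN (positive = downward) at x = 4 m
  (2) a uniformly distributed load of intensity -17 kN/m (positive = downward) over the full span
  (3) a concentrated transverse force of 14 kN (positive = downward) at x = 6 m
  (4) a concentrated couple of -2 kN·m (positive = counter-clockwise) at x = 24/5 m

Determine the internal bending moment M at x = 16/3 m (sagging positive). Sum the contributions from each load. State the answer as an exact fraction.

M(16/3) = 460/9 kN·m

Load 1 — point force P=19 kN at a=4 m (b=L-a=4):
  M_1 = 0  [x>a] = 0 kN·m
Load 2 — uniform load w=-17 kN/m over full span:
  M_2 = -w(L-x)²/2 = -(-17)·(8-(16/3))²/2 = 544/9 kN·m
Load 3 — point force P=14 kN at a=6 m (b=L-a=2):
  M_3 = -P(a-x)  [x≤a] = -14·(6-(16/3)) = -28/3 kN·m
Load 4 — applied couple M₀=-2 kN·m at a=24/5 m (b=L-a=16/5):
  M_4 = 0  [x>a] = 0 kN·m
Superposition: M = Σ M_i = 460/9 kN·m ≈ 51.111111 kN·m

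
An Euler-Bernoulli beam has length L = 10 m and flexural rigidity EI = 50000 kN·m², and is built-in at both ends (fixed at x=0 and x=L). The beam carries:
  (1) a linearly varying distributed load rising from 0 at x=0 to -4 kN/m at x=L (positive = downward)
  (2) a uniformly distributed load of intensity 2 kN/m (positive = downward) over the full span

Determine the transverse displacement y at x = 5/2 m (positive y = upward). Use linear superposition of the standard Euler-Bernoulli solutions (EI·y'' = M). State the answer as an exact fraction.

y(5/2) = -3/51200 m

Load 1 — triangular load w₀=-4 kN/m (0→w₀ over full span):
  y_1 = -w₀x²(L-x)²(x+2L)/(120LEI) = -(-4)·(5/2)²·(10-(5/2))²·((5/2)+2·10)/(120·10·50000) = 27/51200 m
Load 2 — uniform load w=2 kN/m over full span:
  y_2 = -wx²(L-x)²/(24EI) = -2·(5/2)²·(10-(5/2))²/(24·50000) = -3/5120 m
Superposition: y = Σ y_i = -3/51200 m ≈ -0.000059 m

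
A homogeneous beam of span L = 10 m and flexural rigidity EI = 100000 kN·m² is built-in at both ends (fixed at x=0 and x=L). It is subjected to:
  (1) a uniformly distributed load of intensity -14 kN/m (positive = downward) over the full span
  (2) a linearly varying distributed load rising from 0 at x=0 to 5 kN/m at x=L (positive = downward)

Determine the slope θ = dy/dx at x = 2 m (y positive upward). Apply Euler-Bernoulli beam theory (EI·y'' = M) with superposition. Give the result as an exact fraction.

θ(2) = 7/7500 rad

Load 1 — uniform load w=-14 kN/m over full span:
  θ_1 = -wx(L-x)(L-2x)/(12EI) = -(-14)·2·(10-2)·(10-2·2)/(12·100000) = 7/6250 rad
Load 2 — triangular load w₀=5 kN/m (0→w₀ over full span):
  θ_2 = -w₀(2x(L-x)(L-2x)(x+2L)+x²(L-x)²)/(120LEI) = -5·(2·2·(10-2)·(10-2·2)·(2+2·10)+2²·(10-2)²)/(120·10·100000) = -7/37500 rad
Superposition: θ = Σ θ_i = 7/7500 rad ≈ 0.000933 rad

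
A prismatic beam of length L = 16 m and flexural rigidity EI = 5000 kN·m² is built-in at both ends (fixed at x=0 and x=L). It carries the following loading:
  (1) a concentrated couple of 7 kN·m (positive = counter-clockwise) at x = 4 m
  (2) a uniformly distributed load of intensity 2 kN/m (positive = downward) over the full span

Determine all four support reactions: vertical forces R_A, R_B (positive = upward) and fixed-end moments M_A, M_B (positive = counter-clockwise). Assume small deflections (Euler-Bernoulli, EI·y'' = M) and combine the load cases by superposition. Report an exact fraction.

Load 1 — applied couple M₀=7 kN·m at a=4 m (b=L-a=12):
  R_A = 6M₀ab/L³ = 6·7·4·12/16³ = 63/128 kN
  M_A = M₀b(2a-b)/L² = 7·12·(2·4-12)/16² = -21/16 kN·m
  R_B = -6M₀ab/L³ = -6·7·4·12/16³ = -63/128 kN
  M_B = M₀a(2b-a)/L² = 7·4·(2·12-4)/16² = 35/16 kN·m
Load 2 — uniform load w=2 kN/m over full span:
  R_A = wL/2 = 2·16/2 = 16 kN
  M_A = wL²/12 = 2·16²/12 = 128/3 kN·m
  R_B = wL/2 = 2·16/2 = 16 kN
  M_B = -wL²/12 = -2·16²/12 = -128/3 kN·m
Superposition: R_A = 2111/128 kN, M_A = 1985/48 kN·m, R_B = 1985/128 kN, M_B = -1943/48 kN·m

R_A = 2111/128 kN, M_A = 1985/48 kN·m, R_B = 1985/128 kN, M_B = -1943/48 kN·m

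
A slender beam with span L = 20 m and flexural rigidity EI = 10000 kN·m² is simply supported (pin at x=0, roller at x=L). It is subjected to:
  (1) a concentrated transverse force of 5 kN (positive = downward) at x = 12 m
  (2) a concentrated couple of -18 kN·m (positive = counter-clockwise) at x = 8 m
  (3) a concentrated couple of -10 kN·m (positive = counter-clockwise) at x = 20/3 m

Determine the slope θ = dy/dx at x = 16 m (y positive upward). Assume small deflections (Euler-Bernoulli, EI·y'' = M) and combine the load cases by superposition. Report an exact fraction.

Load 1 — point force P=5 kN at a=12 m (b=L-a=8):
  θ_1 = -Pa(2L²-6Lx+3x²+a²)/(6LEI)  [x>a] = -5·12·(2·20²-6·20·16+3·16²+12²)/(6·20·10000) = 13/1250 rad
Load 2 — applied couple M₀=-18 kN·m at a=8 m (b=L-a=12):
  θ_2 = (M₀x²/(2L)-M₀(x-a)+C₁)/EI  [x>a] with C₁=M₀(3b²-L²)/(6L)=-24/5 = ((-18)·16²/(2·20)-(-18)·(16-8)+(-24/5))/10000 = 3/1250 rad
Load 3 — applied couple M₀=-10 kN·m at a=20/3 m (b=L-a=40/3):
  θ_3 = (M₀x²/(2L)-M₀(x-a)+C₁)/EI  [x>a] with C₁=M₀(3b²-L²)/(6L)=-100/9 = ((-10)·16²/(2·20)-(-10)·(16-(20/3))+(-100/9))/10000 = 41/22500 rad
Superposition: θ = Σ θ_i = 329/22500 rad ≈ 0.014622 rad

θ(16) = 329/22500 rad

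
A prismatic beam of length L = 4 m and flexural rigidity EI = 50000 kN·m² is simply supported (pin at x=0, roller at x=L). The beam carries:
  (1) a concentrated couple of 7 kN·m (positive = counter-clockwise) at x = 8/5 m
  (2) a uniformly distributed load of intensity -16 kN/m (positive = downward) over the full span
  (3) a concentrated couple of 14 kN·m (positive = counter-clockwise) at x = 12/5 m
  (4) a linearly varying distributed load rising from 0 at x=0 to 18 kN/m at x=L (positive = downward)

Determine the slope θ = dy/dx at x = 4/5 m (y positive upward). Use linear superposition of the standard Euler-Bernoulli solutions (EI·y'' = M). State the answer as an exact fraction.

Load 1 — applied couple M₀=7 kN·m at a=8/5 m (b=L-a=12/5):
  θ_1 = (M₀x²/(2L)+C₁)/EI  [x≤a] with C₁=M₀(3b²-L²)/(6L)=28/75 = (7·(4/5)²/(2·4)+(28/75))/50000 = 7/375000 rad
Load 2 — uniform load w=-16 kN/m over full span:
  θ_2 = -w(L³-6Lx²+4x³)/(24EI) = -(-16)·(4³-6·4·(4/5)²+4·(4/5)³)/(24·50000) = 264/390625 rad
Load 3 — applied couple M₀=14 kN·m at a=12/5 m (b=L-a=8/5):
  θ_3 = (M₀x²/(2L)+C₁)/EI  [x≤a] with C₁=M₀(3b²-L²)/(6L)=-364/75 = (14·(4/5)²/(2·4)+(-364/75))/50000 = -7/93750 rad
Load 4 — triangular load w₀=18 kN/m (0→w₀ over full span):
  θ_4 = -w₀(7L⁴-30L²x²+15x⁴)/(360LEI) = -18·(7·4⁴-30·4²·(4/5)²+15·(4/5)⁴)/(360·4·50000) = -728/1953125 rad
Superposition: θ = Σ θ_i = 3861/15625000 rad ≈ 0.000247 rad

θ(4/5) = 3861/15625000 rad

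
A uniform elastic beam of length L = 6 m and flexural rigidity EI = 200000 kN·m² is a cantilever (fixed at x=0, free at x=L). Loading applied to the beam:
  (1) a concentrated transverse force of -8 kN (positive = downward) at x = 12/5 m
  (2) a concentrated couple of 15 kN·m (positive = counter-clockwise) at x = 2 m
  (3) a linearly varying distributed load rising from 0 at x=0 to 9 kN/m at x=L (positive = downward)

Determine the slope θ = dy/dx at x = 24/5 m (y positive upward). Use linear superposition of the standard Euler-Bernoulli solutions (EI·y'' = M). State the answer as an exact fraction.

Load 1 — point force P=-8 kN at a=12/5 m (b=L-a=18/5):
  θ_1 = -Pa²/(2EI)  [x>a] = -(-8)·(12/5)²/(2·200000) = 9/78125 rad
Load 2 — applied couple M₀=15 kN·m at a=2 m (b=L-a=4):
  θ_2 = M₀a/EI  [x>a] = 15·2/200000 = 3/20000 rad
Load 3 — triangular load w₀=9 kN/m (0→w₀ over full span):
  θ_3 = (w₀Lx²/4-w₀L²x/3-w₀x⁴/(24L))/EI = (9·6·(24/5)²/4-9·6²·(24/5)/3-9·(24/5)⁴/(24·6))/200000 = -2349/1953125 rad
Superposition: θ = Σ θ_i = -58593/62500000 rad ≈ -0.000937 rad

θ(24/5) = -58593/62500000 rad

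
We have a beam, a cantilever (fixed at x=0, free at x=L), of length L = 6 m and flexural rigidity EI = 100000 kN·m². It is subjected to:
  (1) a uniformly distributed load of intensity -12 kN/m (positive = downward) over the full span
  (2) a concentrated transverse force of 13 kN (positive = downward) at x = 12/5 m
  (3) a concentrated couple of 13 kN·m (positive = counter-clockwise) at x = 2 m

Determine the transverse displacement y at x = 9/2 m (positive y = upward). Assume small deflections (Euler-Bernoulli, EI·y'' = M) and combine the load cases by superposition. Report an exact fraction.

Load 1 — uniform load w=-12 kN/m over full span:
  y_1 = -wx²(x²-4Lx+6L²)/(24EI) = -(-12)·(9/2)²·((9/2)²-4·6·(9/2)+6·6²)/(24·100000) = 41553/3200000 m
Load 2 — point force P=13 kN at a=12/5 m (b=L-a=18/5):
  y_2 = -Pa²(3x-a)/(6EI)  [x>a] = -13·(12/5)²·(3·(9/2)-(12/5))/(6·100000) = -4329/3125000 m
Load 3 — applied couple M₀=13 kN·m at a=2 m (b=L-a=4):
  y_3 = M₀a(2x-a)/(2EI)  [x>a] = 13·2·(2·(9/2)-2)/(2·100000) = 91/100000 m
Superposition: y = Σ y_i = 5004013/400000000 m ≈ 0.012510 m

y(9/2) = 5004013/400000000 m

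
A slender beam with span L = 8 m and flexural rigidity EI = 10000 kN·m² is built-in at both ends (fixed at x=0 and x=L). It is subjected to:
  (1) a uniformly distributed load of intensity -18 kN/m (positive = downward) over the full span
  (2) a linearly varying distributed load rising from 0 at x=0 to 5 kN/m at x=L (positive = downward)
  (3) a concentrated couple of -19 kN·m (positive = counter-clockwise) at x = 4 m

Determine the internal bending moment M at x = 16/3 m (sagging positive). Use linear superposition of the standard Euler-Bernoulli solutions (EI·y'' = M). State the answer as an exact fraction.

Load 1 — uniform load w=-18 kN/m over full span:
  M_1 = wLx/2 - wL²/12 - wx²/2 = (-18)·8·(16/3)/2 - (-18)·8²/12 - (-18)·(16/3)²/2 = -32 kN·m
Load 2 — triangular load w₀=5 kN/m (0→w₀ over full span):
  M_2 = 3w₀Lx/20 - w₀L²/30 - w₀x³/(6L) = 3·5·8·(16/3)/20 - 5·8²/30 - 5·(16/3)³/(6·8) = 448/81 kN·m
Load 3 — applied couple M₀=-19 kN·m at a=4 m (b=L-a=4):
  M_3 = R_Ax - M_A - M₀  [x>a] with R_A=-57/16, M_A=-19/4 = (-57/16)·(16/3) - (-19/4) - (-19) = 19/4 kN·m
Superposition: M = Σ M_i = -7037/324 kN·m ≈ -21.719136 kN·m

M(16/3) = -7037/324 kN·m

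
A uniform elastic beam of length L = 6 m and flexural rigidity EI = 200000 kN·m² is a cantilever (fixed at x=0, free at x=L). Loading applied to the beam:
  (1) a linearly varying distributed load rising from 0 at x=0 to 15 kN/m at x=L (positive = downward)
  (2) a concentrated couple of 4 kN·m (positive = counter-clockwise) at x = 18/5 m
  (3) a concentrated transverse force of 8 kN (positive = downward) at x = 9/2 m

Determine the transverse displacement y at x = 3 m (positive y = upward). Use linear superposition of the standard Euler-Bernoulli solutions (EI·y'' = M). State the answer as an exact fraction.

Load 1 — triangular load w₀=15 kN/m (0→w₀ over full span):
  y_1 = (w₀Lx³/12-w₀L²x²/6-w₀x⁵/(120L))/EI = (15·6·3³/12-15·6²·3²/6-15·3⁵/(120·6))/200000 = -9801/3200000 m
Load 2 — applied couple M₀=4 kN·m at a=18/5 m (b=L-a=12/5):
  y_2 = M₀x²/(2EI)  [x≤a] = 4·3²/(2·200000) = 9/100000 m
Load 3 — point force P=8 kN at a=9/2 m (b=L-a=3/2):
  y_3 = -Px²(3a-x)/(6EI)  [x≤a] = -8·3²·(3·(9/2)-3)/(6·200000) = -63/100000 m
Superposition: y = Σ y_i = -11529/3200000 m ≈ -0.003603 m

y(3) = -11529/3200000 m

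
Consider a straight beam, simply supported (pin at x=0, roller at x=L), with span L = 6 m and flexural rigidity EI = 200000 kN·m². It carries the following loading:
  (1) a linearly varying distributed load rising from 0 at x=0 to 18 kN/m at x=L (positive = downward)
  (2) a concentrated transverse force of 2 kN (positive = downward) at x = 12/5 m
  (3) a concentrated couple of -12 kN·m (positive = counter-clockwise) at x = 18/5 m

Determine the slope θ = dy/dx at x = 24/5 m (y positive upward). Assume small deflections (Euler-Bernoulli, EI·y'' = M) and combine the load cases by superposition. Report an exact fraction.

θ(24/5) = 20769/62500000 rad

Load 1 — triangular load w₀=18 kN/m (0→w₀ over full span):
  θ_1 = -w₀(7L⁴-30L²x²+15x⁴)/(360LEI) = -18·(7·6⁴-30·6²·(24/5)²+15·(24/5)⁴)/(360·6·200000) = 20439/62500000 rad
Load 2 — point force P=2 kN at a=12/5 m (b=L-a=18/5):
  θ_2 = -Pa(2L²-6Lx+3x²+a²)/(6LEI)  [x>a] = -2·(12/5)·(2·6²-6·6·(24/5)+3·(24/5)²+(12/5)²)/(6·6·200000) = 27/1562500 rad
Load 3 — applied couple M₀=-12 kN·m at a=18/5 m (b=L-a=12/5):
  θ_3 = (M₀x²/(2L)-M₀(x-a)+C₁)/EI  [x>a] with C₁=M₀(3b²-L²)/(6L)=156/25 = ((-12)·(24/5)²/(2·6)-(-12)·((24/5)-(18/5))+(156/25))/200000 = -3/250000 rad
Superposition: θ = Σ θ_i = 20769/62500000 rad ≈ 0.000332 rad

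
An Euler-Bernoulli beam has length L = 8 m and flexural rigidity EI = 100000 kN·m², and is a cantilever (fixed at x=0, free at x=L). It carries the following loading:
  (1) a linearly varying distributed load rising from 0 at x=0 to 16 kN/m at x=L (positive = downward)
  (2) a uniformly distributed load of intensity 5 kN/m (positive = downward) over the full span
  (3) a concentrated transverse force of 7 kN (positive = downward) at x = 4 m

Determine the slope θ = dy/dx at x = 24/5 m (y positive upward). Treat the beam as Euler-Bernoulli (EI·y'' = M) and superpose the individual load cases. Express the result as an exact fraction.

θ(24/5) = -109431/7812500 rad

Load 1 — triangular load w₀=16 kN/m (0→w₀ over full span):
  θ_1 = (w₀Lx²/4-w₀L²x/3-w₀x⁴/(24L))/EI = (16·8·(24/5)²/4-16·8²·(24/5)/3-16·(24/5)⁴/(24·8))/100000 = -18464/1953125 rad
Load 2 — uniform load w=5 kN/m over full span:
  θ_2 = -wx(x²-3Lx+3L²)/(6EI) = -5·(24/5)·((24/5)²-3·8·(24/5)+3·8²)/(6·100000) = -312/78125 rad
Load 3 — point force P=7 kN at a=4 m (b=L-a=4):
  θ_3 = -Pa²/(2EI)  [x>a] = -7·4²/(2·100000) = -7/12500 rad
Superposition: θ = Σ θ_i = -109431/7812500 rad ≈ -0.014007 rad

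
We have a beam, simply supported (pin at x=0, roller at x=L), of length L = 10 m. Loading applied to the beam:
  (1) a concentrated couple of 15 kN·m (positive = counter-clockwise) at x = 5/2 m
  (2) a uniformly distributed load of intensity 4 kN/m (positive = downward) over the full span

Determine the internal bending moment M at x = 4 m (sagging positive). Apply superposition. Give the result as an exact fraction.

Load 1 — applied couple M₀=15 kN·m at a=5/2 m (b=L-a=15/2):
  M_1 = M₀x/L - M₀  [x>a] = 15·4/10 - 15 = -9 kN·m
Load 2 — uniform load w=4 kN/m over full span:
  M_2 = wx(L-x)/2 = 4·4·(10-4)/2 = 48 kN·m
Superposition: M = Σ M_i = 39 kN·m ≈ 39.000000 kN·m

M(4) = 39 kN·m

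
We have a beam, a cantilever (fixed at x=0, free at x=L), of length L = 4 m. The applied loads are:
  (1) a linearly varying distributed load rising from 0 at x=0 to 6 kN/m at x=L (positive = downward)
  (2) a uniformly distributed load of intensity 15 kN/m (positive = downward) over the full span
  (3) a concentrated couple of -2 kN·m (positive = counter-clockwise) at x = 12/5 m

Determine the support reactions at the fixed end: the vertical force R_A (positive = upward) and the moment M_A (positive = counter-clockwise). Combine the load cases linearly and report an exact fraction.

R_A = 72 kN, M_A = 154 kN·m

Load 1 — triangular load w₀=6 kN/m (0→w₀ over full span):
  R_A = w₀L/2 = 6·4/2 = 12 kN
  M_A = w₀L²/3 = 6·4²/3 = 32 kN·m
Load 2 — uniform load w=15 kN/m over full span:
  R_A = wL = 15·4 = 60 kN
  M_A = wL²/2 = 15·4²/2 = 120 kN·m
Load 3 — applied couple M₀=-2 kN·m at a=12/5 m (b=L-a=8/5):
  R_A = 0 kN
  M_A = -M₀ = -(-2) = 2 kN·m
Superposition: R_A = 72 kN, M_A = 154 kN·m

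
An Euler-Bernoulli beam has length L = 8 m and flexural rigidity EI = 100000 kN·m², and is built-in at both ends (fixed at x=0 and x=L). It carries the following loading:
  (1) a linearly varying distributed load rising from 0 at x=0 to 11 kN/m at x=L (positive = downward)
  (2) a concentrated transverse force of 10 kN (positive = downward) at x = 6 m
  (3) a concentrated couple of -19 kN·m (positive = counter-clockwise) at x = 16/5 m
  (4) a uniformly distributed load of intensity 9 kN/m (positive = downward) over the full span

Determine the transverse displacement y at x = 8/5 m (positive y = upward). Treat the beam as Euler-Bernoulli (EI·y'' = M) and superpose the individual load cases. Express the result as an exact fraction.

Load 1 — triangular load w₀=11 kN/m (0→w₀ over full span):
  y_1 = -w₀x²(L-x)²(x+2L)/(120LEI) = -11·(8/5)²·(8-(8/5))²·((8/5)+2·8)/(120·8·100000) = -30976/146484375 m
Load 2 — point force P=10 kN at a=6 m (b=L-a=2):
  y_2 = -Pb²x²(3aL-(3a+b)x)/(6L³EI)  [x≤a] = -10·2²·(8/5)²·(3·6·8-(3·6+2)·(8/5))/(6·8³·100000) = -7/187500 m
Load 3 — applied couple M₀=-19 kN·m at a=16/5 m (b=L-a=24/5):
  y_3 = (R_Ax³/6 - M_Ax²/2)/EI  [x≤a] with R_A=-171/50, M_A=-57/25 = ((-171/50)·(8/5)³/6 - (-57/25)·(8/5)²/2)/100000 = 57/9765625 m
Load 4 — uniform load w=9 kN/m over full span:
  y_4 = -wx²(L-x)²/(24EI) = -9·(8/5)²·(8-(8/5))²/(24·100000) = -768/1953125 m
Superposition: y = Σ y_i = -124253/195312500 m ≈ -0.000636 m

y(8/5) = -124253/195312500 m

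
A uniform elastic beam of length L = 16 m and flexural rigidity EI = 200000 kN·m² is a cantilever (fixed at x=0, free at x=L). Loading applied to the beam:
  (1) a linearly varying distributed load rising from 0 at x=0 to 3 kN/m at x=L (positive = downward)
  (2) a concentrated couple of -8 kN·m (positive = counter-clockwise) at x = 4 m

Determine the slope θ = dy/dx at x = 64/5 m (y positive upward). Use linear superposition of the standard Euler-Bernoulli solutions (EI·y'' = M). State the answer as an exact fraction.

Load 1 — triangular load w₀=3 kN/m (0→w₀ over full span):
  θ_1 = (w₀Lx²/4-w₀L²x/3-w₀x⁴/(24L))/EI = (3·16·(64/5)²/4-3·16²·(64/5)/3-3·(64/5)⁴/(24·16))/200000 = -14848/1953125 rad
Load 2 — applied couple M₀=-8 kN·m at a=4 m (b=L-a=12):
  θ_2 = M₀a/EI  [x>a] = (-8)·4/200000 = -1/6250 rad
Superposition: θ = Σ θ_i = -30321/3906250 rad ≈ -0.007762 rad

θ(64/5) = -30321/3906250 rad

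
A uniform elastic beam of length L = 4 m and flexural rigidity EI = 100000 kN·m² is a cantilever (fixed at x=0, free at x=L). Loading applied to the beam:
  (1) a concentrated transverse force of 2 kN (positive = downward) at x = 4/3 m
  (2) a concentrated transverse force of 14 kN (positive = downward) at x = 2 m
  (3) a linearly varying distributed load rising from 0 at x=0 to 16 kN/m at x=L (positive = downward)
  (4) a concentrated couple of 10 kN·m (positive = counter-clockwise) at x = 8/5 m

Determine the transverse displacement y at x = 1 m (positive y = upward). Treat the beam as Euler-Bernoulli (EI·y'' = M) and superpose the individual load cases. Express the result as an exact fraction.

y(1) = -1351/3000000 m

Load 1 — point force P=2 kN at a=4/3 m (b=L-a=8/3):
  y_1 = -Px²(3a-x)/(6EI)  [x≤a] = -2·1²·(3·(4/3)-1)/(6·100000) = -1/100000 m
Load 2 — point force P=14 kN at a=2 m (b=L-a=2):
  y_2 = -Px²(3a-x)/(6EI)  [x≤a] = -14·1²·(3·2-1)/(6·100000) = -7/60000 m
Load 3 — triangular load w₀=16 kN/m (0→w₀ over full span):
  y_3 = (w₀Lx³/12-w₀L²x²/6-w₀x⁵/(120L))/EI = (16·4·1³/12-16·4²·1²/6-16·1⁵/(120·4))/100000 = -1121/3000000 m
Load 4 — applied couple M₀=10 kN·m at a=8/5 m (b=L-a=12/5):
  y_4 = M₀x²/(2EI)  [x≤a] = 10·1²/(2·100000) = 1/20000 m
Superposition: y = Σ y_i = -1351/3000000 m ≈ -0.000450 m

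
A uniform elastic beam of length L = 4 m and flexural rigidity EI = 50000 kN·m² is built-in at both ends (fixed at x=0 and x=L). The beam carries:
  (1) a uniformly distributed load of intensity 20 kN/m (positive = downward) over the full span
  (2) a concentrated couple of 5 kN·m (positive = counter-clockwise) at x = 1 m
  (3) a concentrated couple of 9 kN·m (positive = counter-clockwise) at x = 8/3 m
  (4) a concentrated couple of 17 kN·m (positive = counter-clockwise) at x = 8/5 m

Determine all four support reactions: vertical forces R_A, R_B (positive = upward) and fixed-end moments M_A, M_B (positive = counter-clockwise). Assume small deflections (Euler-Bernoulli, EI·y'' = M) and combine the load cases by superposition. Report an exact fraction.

Load 1 — uniform load w=20 kN/m over full span:
  R_A = wL/2 = 20·4/2 = 40 kN
  M_A = wL²/12 = 20·4²/12 = 80/3 kN·m
  R_B = wL/2 = 20·4/2 = 40 kN
  M_B = -wL²/12 = -20·4²/12 = -80/3 kN·m
Load 2 — applied couple M₀=5 kN·m at a=1 m (b=L-a=3):
  R_A = 6M₀ab/L³ = 6·5·1·3/4³ = 45/32 kN
  M_A = M₀b(2a-b)/L² = 5·3·(2·1-3)/4² = -15/16 kN·m
  R_B = -6M₀ab/L³ = -6·5·1·3/4³ = -45/32 kN
  M_B = M₀a(2b-a)/L² = 5·1·(2·3-1)/4² = 25/16 kN·m
Load 3 — applied couple M₀=9 kN·m at a=8/3 m (b=L-a=4/3):
  R_A = 6M₀ab/L³ = 6·9·(8/3)·(4/3)/4³ = 3 kN
  M_A = M₀b(2a-b)/L² = 9·(4/3)·(2·(8/3)-(4/3))/4² = 3 kN·m
  R_B = -6M₀ab/L³ = -6·9·(8/3)·(4/3)/4³ = -3 kN
  M_B = M₀a(2b-a)/L² = 9·(8/3)·(2·(4/3)-(8/3))/4² = 0 kN·m
Load 4 — applied couple M₀=17 kN·m at a=8/5 m (b=L-a=12/5):
  R_A = 6M₀ab/L³ = 6·17·(8/5)·(12/5)/4³ = 153/25 kN
  M_A = M₀b(2a-b)/L² = 17·(12/5)·(2·(8/5)-(12/5))/4² = 51/25 kN·m
  R_B = -6M₀ab/L³ = -6·17·(8/5)·(12/5)/4³ = -153/25 kN
  M_B = M₀a(2b-a)/L² = 17·(8/5)·(2·(12/5)-(8/5))/4² = 136/25 kN·m
Superposition: R_A = 40421/800 kN, M_A = 36923/1200 kN·m, R_B = 23579/800 kN, M_B = -23597/1200 kN·m

R_A = 40421/800 kN, M_A = 36923/1200 kN·m, R_B = 23579/800 kN, M_B = -23597/1200 kN·m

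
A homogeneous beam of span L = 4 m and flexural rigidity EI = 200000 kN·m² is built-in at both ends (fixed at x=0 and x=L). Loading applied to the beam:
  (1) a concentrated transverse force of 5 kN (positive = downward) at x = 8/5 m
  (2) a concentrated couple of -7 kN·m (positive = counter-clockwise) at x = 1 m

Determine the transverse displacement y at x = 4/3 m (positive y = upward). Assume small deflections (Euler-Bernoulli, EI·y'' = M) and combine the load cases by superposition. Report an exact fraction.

y(4/3) = -319/22500000 m

Load 1 — point force P=5 kN at a=8/5 m (b=L-a=12/5):
  y_1 = -Pb²x²(3aL-(3a+b)x)/(6L³EI)  [x≤a] = -5·(12/5)²·(4/3)²·(3·(8/5)·4-(3·(8/5)+(12/5))·(4/3))/(6·4³·200000) = -1/156250 m
Load 2 — applied couple M₀=-7 kN·m at a=1 m (b=L-a=3):
  y_2 = (R_Ax³/6 - M_Ax²/2 - M₀(x-a)²/2)/EI  [x>a] with R_A=-63/32, M_A=21/16 = ((-63/32)·(4/3)³/6 - (21/16)·(4/3)²/2 - (-7)·((4/3)-1)²/2)/200000 = -7/900000 m
Superposition: y = Σ y_i = -319/22500000 m ≈ -0.000014 m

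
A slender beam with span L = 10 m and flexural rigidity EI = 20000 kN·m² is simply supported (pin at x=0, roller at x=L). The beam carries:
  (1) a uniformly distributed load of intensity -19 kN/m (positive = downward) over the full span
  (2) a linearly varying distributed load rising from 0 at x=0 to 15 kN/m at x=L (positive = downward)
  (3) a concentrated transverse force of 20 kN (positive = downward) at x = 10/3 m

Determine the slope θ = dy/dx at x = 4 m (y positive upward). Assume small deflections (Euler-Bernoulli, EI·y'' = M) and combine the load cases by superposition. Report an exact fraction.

θ(4) = 427/81000 rad

Load 1 — uniform load w=-19 kN/m over full span:
  θ_1 = -w(L³-6Lx²+4x³)/(24EI) = -(-19)·(10³-6·10·4²+4·4³)/(24·20000) = 703/60000 rad
Load 2 — triangular load w₀=15 kN/m (0→w₀ over full span):
  θ_2 = -w₀(7L⁴-30L²x²+15x⁴)/(360LEI) = -15·(7·10⁴-30·10²·4²+15·4⁴)/(360·10·20000) = -323/60000 rad
Load 3 — point force P=20 kN at a=10/3 m (b=L-a=20/3):
  θ_3 = -Pa(2L²-6Lx+3x²+a²)/(6LEI)  [x>a] = -20·(10/3)·(2·10²-6·10·4+3·4²+(10/3)²)/(6·10·20000) = -43/40500 rad
Superposition: θ = Σ θ_i = 427/81000 rad ≈ 0.005272 rad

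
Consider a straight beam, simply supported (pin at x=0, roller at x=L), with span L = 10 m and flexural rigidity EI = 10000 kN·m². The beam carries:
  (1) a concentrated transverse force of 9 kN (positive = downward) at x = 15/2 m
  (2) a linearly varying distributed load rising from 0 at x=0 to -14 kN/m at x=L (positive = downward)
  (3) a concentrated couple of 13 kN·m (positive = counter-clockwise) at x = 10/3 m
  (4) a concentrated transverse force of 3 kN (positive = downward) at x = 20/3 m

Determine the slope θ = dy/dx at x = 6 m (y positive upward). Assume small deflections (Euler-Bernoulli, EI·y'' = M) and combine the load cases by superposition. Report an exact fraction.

θ(6) = -58487/8640000 rad

Load 1 — point force P=9 kN at a=15/2 m (b=L-a=5/2):
  θ_1 = -Pb(L²-b²-3x²)/(6LEI)  [x≤a] = -9·(5/2)·(10²-(5/2)²-3·6²)/(6·10·10000) = 171/320000 rad
Load 2 — triangular load w₀=-14 kN/m (0→w₀ over full span):
  θ_2 = -w₀(7L⁴-30L²x²+15x⁴)/(360LEI) = -(-14)·(7·10⁴-30·10²·6²+15·6⁴)/(360·10·10000) = -203/28125 rad
Load 3 — applied couple M₀=13 kN·m at a=10/3 m (b=L-a=20/3):
  θ_3 = (M₀x²/(2L)-M₀(x-a)+C₁)/EI  [x>a] with C₁=M₀(3b²-L²)/(6L)=65/9 = (13·6²/(2·10)-13·(6-(10/3))+(65/9))/10000 = -91/225000 rad
Load 4 — point force P=3 kN at a=20/3 m (b=L-a=10/3):
  θ_4 = -Pb(L²-b²-3x²)/(6LEI)  [x≤a] = -3·(10/3)·(10²-(10/3)²-3·6²)/(6·10·10000) = 43/135000 rad
Superposition: θ = Σ θ_i = -58487/8640000 rad ≈ -0.006769 rad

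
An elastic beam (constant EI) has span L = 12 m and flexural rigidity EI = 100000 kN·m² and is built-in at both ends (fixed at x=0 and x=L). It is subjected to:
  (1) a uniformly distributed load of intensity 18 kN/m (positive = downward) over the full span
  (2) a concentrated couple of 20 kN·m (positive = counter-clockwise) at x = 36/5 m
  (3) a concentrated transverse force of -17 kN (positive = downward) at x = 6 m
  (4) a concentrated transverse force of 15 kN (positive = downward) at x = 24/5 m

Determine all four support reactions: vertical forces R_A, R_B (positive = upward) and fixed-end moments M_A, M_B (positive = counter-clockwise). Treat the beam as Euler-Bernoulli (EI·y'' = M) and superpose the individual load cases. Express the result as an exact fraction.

Load 1 — uniform load w=18 kN/m over full span:
  R_A = wL/2 = 18·12/2 = 108 kN
  M_A = wL²/12 = 18·12²/12 = 216 kN·m
  R_B = wL/2 = 18·12/2 = 108 kN
  M_B = -wL²/12 = -18·12²/12 = -216 kN·m
Load 2 — applied couple M₀=20 kN·m at a=36/5 m (b=L-a=24/5):
  R_A = 6M₀ab/L³ = 6·20·(36/5)·(24/5)/12³ = 12/5 kN
  M_A = M₀b(2a-b)/L² = 20·(24/5)·(2·(36/5)-(24/5))/12² = 32/5 kN·m
  R_B = -6M₀ab/L³ = -6·20·(36/5)·(24/5)/12³ = -12/5 kN
  M_B = M₀a(2b-a)/L² = 20·(36/5)·(2·(24/5)-(36/5))/12² = 12/5 kN·m
Load 3 — point force P=-17 kN at a=6 m (b=L-a=6):
  R_A = Pb²(3a+b)/L³ = (-17)·6²·(3·6+6)/12³ = -17/2 kN
  M_A = Pab²/L² = (-17)·6·6²/12² = -51/2 kN·m
  R_B = Pa²(a+3b)/L³ = (-17)·6²·(6+3·6)/12³ = -17/2 kN
  M_B = -Pa²b/L² = -(-17)·6²·6/12² = 51/2 kN·m
Load 4 — point force P=15 kN at a=24/5 m (b=L-a=36/5):
  R_A = Pb²(3a+b)/L³ = 15·(36/5)²·(3·(24/5)+(36/5))/12³ = 243/25 kN
  M_A = Pab²/L² = 15·(24/5)·(36/5)²/12² = 648/25 kN·m
  R_B = Pa²(a+3b)/L³ = 15·(24/5)²·((24/5)+3·(36/5))/12³ = 132/25 kN
  M_B = -Pa²b/L² = -15·(24/5)²·(36/5)/12² = -432/25 kN·m
Superposition: R_A = 5581/50 kN, M_A = 11141/50 kN·m, R_B = 5119/50 kN, M_B = -10269/50 kN·m

R_A = 5581/50 kN, M_A = 11141/50 kN·m, R_B = 5119/50 kN, M_B = -10269/50 kN·m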